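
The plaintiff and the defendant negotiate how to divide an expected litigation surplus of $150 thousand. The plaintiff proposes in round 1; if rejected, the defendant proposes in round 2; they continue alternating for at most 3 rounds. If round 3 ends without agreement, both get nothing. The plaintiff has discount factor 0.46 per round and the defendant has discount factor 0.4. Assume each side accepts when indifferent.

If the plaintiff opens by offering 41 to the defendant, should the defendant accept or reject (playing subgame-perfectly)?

Work out the defendant's continuation value if the offer is rejected.
Round 3 (the plaintiff proposes): rejection yields 0 for the defendant; the plaintiff offers 0 and keeps 150.
Round 2 (the defendant proposes): the plaintiff can get 150 next round, worth 0.46 × 150 = 69 now, so the defendant offers 69, keeping 81.
So by rejecting in round 1, the defendant gets 81 next round, worth 0.4 × 81 = 32.4 now.
Offer 41 ≥ 32.4, so the defendant accepts.

Accept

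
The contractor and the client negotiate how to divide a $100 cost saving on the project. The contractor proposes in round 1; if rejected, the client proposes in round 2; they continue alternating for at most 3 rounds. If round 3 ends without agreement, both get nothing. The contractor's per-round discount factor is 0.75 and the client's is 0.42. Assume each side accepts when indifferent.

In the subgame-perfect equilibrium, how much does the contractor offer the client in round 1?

10.5

By backward induction:
Round 3 (the contractor proposes): rejection yields 0 for the client; the contractor offers 0 and keeps 100.
Round 2 (the client proposes): the contractor can get 100 next round, worth 0.75 × 100 = 75 now, so the client offers 75, keeping 25.
Round 1 (the contractor proposes): the client can get 25 next round, worth 0.42 × 25 = 10.5 now. The contractor offers 10.5 and keeps 100 − 10.5 = 89.5.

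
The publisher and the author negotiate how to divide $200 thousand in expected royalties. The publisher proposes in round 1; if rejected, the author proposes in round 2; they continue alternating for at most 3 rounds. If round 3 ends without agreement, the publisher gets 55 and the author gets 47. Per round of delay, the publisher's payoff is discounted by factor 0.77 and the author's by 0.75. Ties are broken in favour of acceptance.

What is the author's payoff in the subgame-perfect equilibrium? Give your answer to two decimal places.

61.64

Round 3 (the publisher proposes): the author gets 47 if talks fail, so the publisher offers 47 and keeps 153.
Round 2 (the author proposes): the publisher can get 153 next round, worth 0.77 × 153 = 117.81 now, so the author offers 117.81, keeping 82.19.
Round 1 (the publisher proposes): the author can get 82.19 next round, worth 0.75 × 82.19 = 61.6425 now; the publisher offers that and keeps 138.3575.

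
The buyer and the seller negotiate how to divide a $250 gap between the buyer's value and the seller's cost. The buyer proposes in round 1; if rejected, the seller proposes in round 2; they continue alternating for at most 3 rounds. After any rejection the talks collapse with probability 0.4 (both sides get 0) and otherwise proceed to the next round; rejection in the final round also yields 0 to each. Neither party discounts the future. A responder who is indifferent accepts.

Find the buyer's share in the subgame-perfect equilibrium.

190

Round 3 (the buyer proposes): rejection yields 0 for the seller; the buyer offers 0 and keeps 250.
Round 2 (the seller proposes): rejecting gives the buyer an expected 0.6 × 250 = 150; the seller offers that and keeps 100.
Round 1 (the buyer proposes): rejecting gives the seller an expected 0.6 × 100 = 60. The buyer offers 60 and keeps 250 − 60 = 190.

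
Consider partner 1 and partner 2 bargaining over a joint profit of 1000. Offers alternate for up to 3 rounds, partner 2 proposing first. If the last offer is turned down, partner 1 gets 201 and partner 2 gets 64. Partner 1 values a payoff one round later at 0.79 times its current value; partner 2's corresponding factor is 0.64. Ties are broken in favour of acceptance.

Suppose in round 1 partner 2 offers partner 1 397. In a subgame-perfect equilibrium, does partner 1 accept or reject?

Accept

Round 3 (partner 2 proposes): partner 1 gets 201 if talks fail, so partner 2 offers 201 and keeps 799.
Round 2 (partner 1 proposes): partner 2 can get 799 next round, worth 0.64 × 799 = 511.36 now; partner 1 offers that and keeps 488.64.
So by rejecting in round 1, partner 1 gets 488.64 next round, worth 0.79 × 488.64 = 386.0256 now.
Offer 397 ≥ 386.0256, so partner 1 accepts.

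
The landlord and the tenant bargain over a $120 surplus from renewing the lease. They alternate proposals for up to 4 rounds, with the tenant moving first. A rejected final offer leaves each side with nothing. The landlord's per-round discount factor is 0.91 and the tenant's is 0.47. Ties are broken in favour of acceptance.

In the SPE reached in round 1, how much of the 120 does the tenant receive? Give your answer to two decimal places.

15.42

Round 4 (the landlord proposes): the tenant will accept anything ≥ 0, so the landlord offers 0 and keeps 120.
Round 3 (the tenant proposes): the landlord can get 120 next round, worth 0.91 × 120 = 109.2 now. The tenant offers 109.2 and keeps 120 − 109.2 = 10.8.
Round 2 (the landlord proposes): the tenant can get 10.8 next round, worth 0.47 × 10.8 = 5.076 now. The landlord offers 5.076 and keeps 120 − 5.076 = 114.924.
Round 1 (the tenant proposes): the landlord can get 114.924 next round, worth 0.91 × 114.924 = 104.58084 now. The tenant offers 104.58084 and keeps 120 − 104.58084 = 15.41916.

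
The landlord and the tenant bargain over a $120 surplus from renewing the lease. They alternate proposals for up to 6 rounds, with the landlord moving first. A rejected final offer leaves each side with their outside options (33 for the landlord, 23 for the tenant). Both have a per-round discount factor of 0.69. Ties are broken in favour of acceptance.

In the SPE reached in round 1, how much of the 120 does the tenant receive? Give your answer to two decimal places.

Round 6 (the tenant proposes): the landlord gets 33 if talks fail, so the tenant offers 33 and keeps 87.
Round 5 (the landlord proposes): the tenant can get 87 next round, worth 0.69 × 87 = 60.03 now. The landlord offers 60.03 and keeps 120 − 60.03 = 59.97.
Round 4 (the tenant proposes): the landlord can get 59.97 next round, worth 0.69 × 59.97 = 41.3793 now; the tenant offers that and keeps 78.6207.
Round 3 (the landlord proposes): the tenant can get 78.6207 next round, worth 0.69 × 78.6207 = 54.248283 now. The landlord offers 54.248283 and keeps 120 − 54.248283 = 65.751717.
Round 2 (the tenant proposes): the landlord can get 65.751717 next round, worth 0.69 × 65.751717 = 45.36868473 now, so the tenant offers 45.36868473, keeping 74.63131527.
Round 1 (the landlord proposes): the tenant can get 74.63131527 next round, worth 0.69 × 74.63131527 = 51.4956075363 now, so the landlord offers 51.4956075363, keeping 68.5043924637.

51.50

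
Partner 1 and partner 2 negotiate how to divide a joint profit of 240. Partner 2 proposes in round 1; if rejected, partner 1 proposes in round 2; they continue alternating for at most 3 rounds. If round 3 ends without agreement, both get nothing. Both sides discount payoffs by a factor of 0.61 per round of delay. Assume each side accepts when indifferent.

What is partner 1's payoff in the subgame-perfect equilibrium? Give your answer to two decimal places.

57.10

Round 3 (partner 2 proposes): partner 1 will accept anything ≥ 0, so partner 2 offers 0 and keeps 240.
Round 2 (partner 1 proposes): partner 2 can get 240 next round, worth 0.61 × 240 = 146.4 now, so partner 1 offers 146.4, keeping 93.6.
Round 1 (partner 2 proposes): partner 1 can get 93.6 next round, worth 0.61 × 93.6 = 57.096 now, so partner 2 offers 57.096, keeping 182.904.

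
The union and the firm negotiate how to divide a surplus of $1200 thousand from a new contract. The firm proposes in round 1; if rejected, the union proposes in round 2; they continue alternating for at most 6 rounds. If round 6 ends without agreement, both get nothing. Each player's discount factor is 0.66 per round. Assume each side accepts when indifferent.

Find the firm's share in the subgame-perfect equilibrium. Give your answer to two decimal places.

663.14

Round 6 (the union proposes): the firm will accept anything ≥ 0, so the union offers 0 and keeps 1200.
Round 5 (the firm proposes): the union can get 1200 next round, worth 0.66 × 1200 = 792 now, so the firm offers 792, keeping 408.
Round 4 (the union proposes): the firm can get 408 next round, worth 0.66 × 408 = 269.28 now, so the union offers 269.28, keeping 930.72.
Round 3 (the firm proposes): the union can get 930.72 next round, worth 0.66 × 930.72 = 614.2752 now, so the firm offers 614.2752, keeping 585.7248.
Round 2 (the union proposes): the firm can get 585.7248 next round, worth 0.66 × 585.7248 = 386.578368 now, so the union offers 386.578368, keeping 813.421632.
Round 1 (the firm proposes): the union can get 813.421632 next round, worth 0.66 × 813.421632 = 536.85827712 now; the firm offers that and keeps 663.14172288.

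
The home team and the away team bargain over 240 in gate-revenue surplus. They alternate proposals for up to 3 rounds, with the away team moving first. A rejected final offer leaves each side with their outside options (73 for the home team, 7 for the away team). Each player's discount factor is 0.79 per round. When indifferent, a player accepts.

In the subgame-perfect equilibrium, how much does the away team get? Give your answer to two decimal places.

Round 3 (the away team proposes): the home team gets 73 if talks fail, so the away team offers 73 and keeps 167.
Round 2 (the home team proposes): the away team can get 167 next round, worth 0.79 × 167 = 131.93 now, so the home team offers 131.93, keeping 108.07.
Round 1 (the away team proposes): the home team can get 108.07 next round, worth 0.79 × 108.07 = 85.3753 now. The away team offers 85.3753 and keeps 240 − 85.3753 = 154.6247.

154.62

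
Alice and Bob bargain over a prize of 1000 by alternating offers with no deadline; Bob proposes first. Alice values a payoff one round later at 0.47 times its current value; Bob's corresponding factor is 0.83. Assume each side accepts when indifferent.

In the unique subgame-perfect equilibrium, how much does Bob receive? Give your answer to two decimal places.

When Bob proposes, Alice accepts any offer worth at least 0.47 times what Alice would get by proposing next round; and vice versa.
This gives x = 1000 − 0.47y and y = 1000 − 0.83x, where x and y are each side's share when it proposes.
Hence (1 − 0.47·0.83)x = 1000(1 − 0.47), i.e. 0.6099·x = 530.
x ≈ 868.9949; Alice's share is 1000 − x ≈ 131.0051.

868.99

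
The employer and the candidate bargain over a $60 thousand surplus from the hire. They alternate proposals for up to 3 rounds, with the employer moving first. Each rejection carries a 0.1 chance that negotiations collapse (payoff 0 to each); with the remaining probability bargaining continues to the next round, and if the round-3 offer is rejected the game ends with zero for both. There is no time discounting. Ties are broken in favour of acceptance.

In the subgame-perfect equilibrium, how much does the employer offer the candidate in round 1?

Round 3 (the employer proposes): the candidate will accept anything ≥ 0, so the employer offers 0 and keeps 60.
Round 2 (the candidate proposes): rejecting gives the employer an expected 0.9 × 60 = 54; the candidate offers that and keeps 6.
Round 1 (the employer proposes): rejecting gives the candidate an expected 0.9 × 6 = 5.4. The employer offers 5.4 and keeps 60 − 5.4 = 54.6.

5.4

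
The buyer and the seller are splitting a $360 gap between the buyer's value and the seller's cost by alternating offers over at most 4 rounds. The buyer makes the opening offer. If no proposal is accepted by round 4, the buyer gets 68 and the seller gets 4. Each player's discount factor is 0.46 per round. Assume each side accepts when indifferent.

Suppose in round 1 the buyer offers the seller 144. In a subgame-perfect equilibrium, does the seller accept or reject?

Round 4 (the seller proposes): the buyer gets 68 if talks fail, so the seller offers 68 and keeps 292.
Round 3 (the buyer proposes): the seller can get 292 next round, worth 0.46 × 292 = 134.32 now, so the buyer offers 134.32, keeping 225.68.
Round 2 (the seller proposes): the buyer can get 225.68 next round, worth 0.46 × 225.68 = 103.8128 now, so the seller offers 103.8128, keeping 256.1872.
So by rejecting in round 1, the seller gets 256.1872 next round, worth 0.46 × 256.1872 = 117.846112 now.
Offer 144 ≥ 117.846112, so the seller accepts.

Accept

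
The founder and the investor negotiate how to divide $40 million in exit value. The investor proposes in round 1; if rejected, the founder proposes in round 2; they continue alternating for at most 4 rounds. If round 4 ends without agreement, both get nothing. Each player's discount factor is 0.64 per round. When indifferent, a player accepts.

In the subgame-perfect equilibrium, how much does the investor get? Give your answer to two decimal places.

20.30

Round 4 (the founder proposes): the investor will accept anything ≥ 0, so the founder offers 0 and keeps 40.
Round 3 (the investor proposes): the founder can get 40 next round, worth 0.64 × 40 = 25.6 now, so the investor offers 25.6, keeping 14.4.
Round 2 (the founder proposes): the investor can get 14.4 next round, worth 0.64 × 14.4 = 9.216 now, so the founder offers 9.216, keeping 30.784.
Round 1 (the investor proposes): the founder can get 30.784 next round, worth 0.64 × 30.784 = 19.70176 now, so the investor offers 19.70176, keeping 20.29824.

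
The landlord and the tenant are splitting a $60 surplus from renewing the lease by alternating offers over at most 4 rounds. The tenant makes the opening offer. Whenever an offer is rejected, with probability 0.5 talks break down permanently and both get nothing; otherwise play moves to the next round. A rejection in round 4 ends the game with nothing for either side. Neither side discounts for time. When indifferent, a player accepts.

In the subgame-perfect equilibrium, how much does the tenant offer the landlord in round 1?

22.5

Round 4 (the landlord proposes): rejection yields 0 for the tenant; the landlord offers 0 and keeps 60.
Round 3 (the tenant proposes): rejecting gives the landlord an expected 0.5 × 60 = 30. The tenant offers 30 and keeps 60 − 30 = 30.
Round 2 (the landlord proposes): rejecting gives the tenant an expected 0.5 × 30 = 15. The landlord offers 15 and keeps 60 − 15 = 45.
Round 1 (the tenant proposes): rejecting gives the landlord an expected 0.5 × 45 = 22.5. The tenant offers 22.5 and keeps 60 − 22.5 = 37.5.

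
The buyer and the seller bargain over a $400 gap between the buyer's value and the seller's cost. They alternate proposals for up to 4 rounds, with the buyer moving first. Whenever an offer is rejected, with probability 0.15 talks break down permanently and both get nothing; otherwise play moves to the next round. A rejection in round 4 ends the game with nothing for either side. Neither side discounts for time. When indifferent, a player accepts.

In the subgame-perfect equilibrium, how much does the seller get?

296.65

Round 4 (the seller proposes): rejection yields 0 for the buyer; the seller offers 0 and keeps 400.
Round 3 (the buyer proposes): rejecting gives the seller an expected 0.85 × 400 = 340; the buyer offers that and keeps 60.
Round 2 (the seller proposes): rejecting gives the buyer an expected 0.85 × 60 = 51; the seller offers that and keeps 349.
Round 1 (the buyer proposes): rejecting gives the seller an expected 0.85 × 349 = 296.65; the buyer offers that and keeps 103.35.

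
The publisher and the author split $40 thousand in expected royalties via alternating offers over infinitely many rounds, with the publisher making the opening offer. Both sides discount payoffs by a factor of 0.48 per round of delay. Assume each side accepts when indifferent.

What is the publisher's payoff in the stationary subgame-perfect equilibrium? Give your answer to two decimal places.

27.03

Let x be the publisher's share when the publisher proposes and y be the author's share when the author proposes.
The author accepts iff offered ≥ 0.48·y, so x = 40 − 0.48y. Symmetrically y = 40 − 0.48x.
Substituting: x = 40 − 0.48(40 − 0.48x), giving x(1 − 0.48·0.48) = 40(1 − 0.48).
So x = 40 × 0.52 / 0.7696 ≈ 27.0270, and the author receives 40 − x ≈ 12.9730.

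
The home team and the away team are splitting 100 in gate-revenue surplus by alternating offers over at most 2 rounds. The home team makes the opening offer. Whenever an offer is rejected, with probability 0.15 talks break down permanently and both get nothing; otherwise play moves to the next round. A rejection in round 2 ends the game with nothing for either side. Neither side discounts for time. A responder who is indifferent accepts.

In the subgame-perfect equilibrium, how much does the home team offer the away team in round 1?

85

Round 2 (the away team proposes): rejection yields 0 for the home team; the away team offers 0 and keeps 100.
Round 1 (the home team proposes): rejecting gives the away team an expected 0.85 × 100 = 85, so the home team offers 85, keeping 15.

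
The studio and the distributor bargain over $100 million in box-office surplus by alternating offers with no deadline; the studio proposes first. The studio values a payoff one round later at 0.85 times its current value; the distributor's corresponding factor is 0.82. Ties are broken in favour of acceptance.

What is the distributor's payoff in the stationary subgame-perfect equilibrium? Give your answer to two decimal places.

Let x be the studio's share when the studio proposes and y be the distributor's share when the distributor proposes.
The distributor accepts iff offered ≥ 0.82·y, so x = 100 − 0.82y. Symmetrically y = 100 − 0.85x.
Substituting: x = 100 − 0.82(100 − 0.85x), giving x(1 − 0.85·0.82) = 100(1 − 0.82).
So x = 100 × 0.18 / 0.303 ≈ 59.4059, and the distributor receives 100 − x ≈ 40.5941.

40.59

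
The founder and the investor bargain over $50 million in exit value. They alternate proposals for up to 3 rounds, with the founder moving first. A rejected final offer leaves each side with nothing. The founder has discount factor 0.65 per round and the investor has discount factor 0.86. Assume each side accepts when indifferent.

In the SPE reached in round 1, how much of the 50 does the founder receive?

34.95

Round 3 (the founder proposes): rejection yields 0 for the investor; the founder offers 0 and keeps 50.
Round 2 (the investor proposes): the founder can get 50 next round, worth 0.65 × 50 = 32.5 now, so the investor offers 32.5, keeping 17.5.
Round 1 (the founder proposes): the investor can get 17.5 next round, worth 0.86 × 17.5 = 15.05 now, so the founder offers 15.05, keeping 34.95.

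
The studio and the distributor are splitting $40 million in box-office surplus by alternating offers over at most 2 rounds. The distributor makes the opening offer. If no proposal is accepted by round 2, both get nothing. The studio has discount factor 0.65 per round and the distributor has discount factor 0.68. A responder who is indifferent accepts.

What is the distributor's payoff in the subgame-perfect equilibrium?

Round 2 (the studio proposes): rejection yields 0 for the distributor; the studio offers 0 and keeps 40.
Round 1 (the distributor proposes): the studio can get 40 next round, worth 0.65 × 40 = 26 now; the distributor offers that and keeps 14.

14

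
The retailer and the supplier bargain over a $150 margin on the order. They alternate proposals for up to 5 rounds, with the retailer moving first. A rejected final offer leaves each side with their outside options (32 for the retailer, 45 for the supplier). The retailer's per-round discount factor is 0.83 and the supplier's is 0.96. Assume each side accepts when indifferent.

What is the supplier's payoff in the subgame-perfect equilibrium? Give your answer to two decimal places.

72.56

Round 5 (the retailer proposes): the supplier gets 45 if talks fail, so the retailer offers 45 and keeps 105.
Round 4 (the supplier proposes): the retailer can get 105 next round, worth 0.83 × 105 = 87.15 now; the supplier offers that and keeps 62.85.
Round 3 (the retailer proposes): the supplier can get 62.85 next round, worth 0.96 × 62.85 = 60.336 now; the retailer offers that and keeps 89.664.
Round 2 (the supplier proposes): the retailer can get 89.664 next round, worth 0.83 × 89.664 = 74.42112 now, so the supplier offers 74.42112, keeping 75.57888.
Round 1 (the retailer proposes): the supplier can get 75.57888 next round, worth 0.96 × 75.57888 = 72.5557248 now. The retailer offers 72.5557248 and keeps 150 − 72.5557248 = 77.4442752.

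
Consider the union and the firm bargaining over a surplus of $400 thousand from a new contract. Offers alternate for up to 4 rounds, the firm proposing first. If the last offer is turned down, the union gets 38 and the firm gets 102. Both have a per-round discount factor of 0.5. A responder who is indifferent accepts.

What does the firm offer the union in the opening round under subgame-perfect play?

By backward induction:
Round 4 (the union proposes): the firm gets 102 if talks fail, so the union offers 102 and keeps 298.
Round 3 (the firm proposes): the union can get 298 next round, worth 0.5 × 298 = 149 now, so the firm offers 149, keeping 251.
Round 2 (the union proposes): the firm can get 251 next round, worth 0.5 × 251 = 125.5 now, so the union offers 125.5, keeping 274.5.
Round 1 (the firm proposes): the union can get 274.5 next round, worth 0.5 × 274.5 = 137.25 now. The firm offers 137.25 and keeps 400 − 137.25 = 262.75.

137.25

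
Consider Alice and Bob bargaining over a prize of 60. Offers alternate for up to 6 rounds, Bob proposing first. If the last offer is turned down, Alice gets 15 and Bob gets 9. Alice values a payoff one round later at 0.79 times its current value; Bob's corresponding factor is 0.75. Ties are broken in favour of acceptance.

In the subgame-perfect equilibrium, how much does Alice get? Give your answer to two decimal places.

33.02

Round 6 (Alice proposes): Bob gets 9 if talks fail, so Alice offers 9 and keeps 51.
Round 5 (Bob proposes): Alice can get 51 next round, worth 0.79 × 51 = 40.29 now; Bob offers that and keeps 19.71.
Round 4 (Alice proposes): Bob can get 19.71 next round, worth 0.75 × 19.71 = 14.7825 now, so Alice offers 14.7825, keeping 45.2175.
Round 3 (Bob proposes): Alice can get 45.2175 next round, worth 0.79 × 45.2175 = 35.721825 now. Bob offers 35.721825 and keeps 60 − 35.721825 = 24.278175.
Round 2 (Alice proposes): Bob can get 24.278175 next round, worth 0.75 × 24.278175 = 18.20863125 now; Alice offers that and keeps 41.79136875.
Round 1 (Bob proposes): Alice can get 41.79136875 next round, worth 0.79 × 41.79136875 = 33.0151813125 now. Bob offers 33.0151813125 and keeps 60 − 33.0151813125 = 26.9848186875.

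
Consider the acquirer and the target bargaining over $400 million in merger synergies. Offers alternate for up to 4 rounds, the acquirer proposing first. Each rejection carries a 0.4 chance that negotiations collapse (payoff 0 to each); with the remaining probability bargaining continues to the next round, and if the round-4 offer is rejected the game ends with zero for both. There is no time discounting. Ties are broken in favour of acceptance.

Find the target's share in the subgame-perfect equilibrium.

182.4

Round 4 (the target proposes): the acquirer will accept anything ≥ 0, so the target offers 0 and keeps 400.
Round 3 (the acquirer proposes): rejecting gives the target an expected 0.6 × 400 = 240. The acquirer offers 240 and keeps 400 − 240 = 160.
Round 2 (the target proposes): rejecting gives the acquirer an expected 0.6 × 160 = 96; the target offers that and keeps 304.
Round 1 (the acquirer proposes): rejecting gives the target an expected 0.6 × 304 = 182.4; the acquirer offers that and keeps 217.6.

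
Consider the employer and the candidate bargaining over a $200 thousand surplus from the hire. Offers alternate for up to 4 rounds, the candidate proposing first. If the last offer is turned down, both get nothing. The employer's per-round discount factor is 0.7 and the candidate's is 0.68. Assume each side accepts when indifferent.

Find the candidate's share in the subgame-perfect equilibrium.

88.56

Round 4 (the employer proposes): the candidate will accept anything ≥ 0, so the employer offers 0 and keeps 200.
Round 3 (the candidate proposes): the employer can get 200 next round, worth 0.7 × 200 = 140 now; the candidate offers that and keeps 60.
Round 2 (the employer proposes): the candidate can get 60 next round, worth 0.68 × 60 = 40.8 now, so the employer offers 40.8, keeping 159.2.
Round 1 (the candidate proposes): the employer can get 159.2 next round, worth 0.7 × 159.2 = 111.44 now, so the candidate offers 111.44, keeping 88.56.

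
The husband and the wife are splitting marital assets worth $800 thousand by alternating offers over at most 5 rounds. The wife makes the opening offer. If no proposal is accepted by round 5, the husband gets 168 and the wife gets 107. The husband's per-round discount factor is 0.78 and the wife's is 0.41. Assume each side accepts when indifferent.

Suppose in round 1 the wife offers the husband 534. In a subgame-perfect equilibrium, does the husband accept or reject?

Accept

Work out the husband's continuation value if the offer is rejected.
Round 5 (the wife proposes): the husband gets 168 if talks fail, so the wife offers 168 and keeps 632.
Round 4 (the husband proposes): the wife can get 632 next round, worth 0.41 × 632 = 259.12 now, so the husband offers 259.12, keeping 540.88.
Round 3 (the wife proposes): the husband can get 540.88 next round, worth 0.78 × 540.88 = 421.8864 now, so the wife offers 421.8864, keeping 378.1136.
Round 2 (the husband proposes): the wife can get 378.1136 next round, worth 0.41 × 378.1136 = 155.026576 now; the husband offers that and keeps 644.973424.
So by rejecting in round 1, the husband gets 644.973424 next round, worth 0.78 × 644.973424 = 503.07927072 now.
Offer 534 ≥ 503.07927072, so the husband accepts.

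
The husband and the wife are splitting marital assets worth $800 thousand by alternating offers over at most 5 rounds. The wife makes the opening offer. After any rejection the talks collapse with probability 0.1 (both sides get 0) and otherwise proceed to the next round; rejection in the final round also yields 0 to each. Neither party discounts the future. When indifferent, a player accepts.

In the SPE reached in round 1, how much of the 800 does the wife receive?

Round 5 (the wife proposes): rejection yields 0 for the husband; the wife offers 0 and keeps 800.
Round 4 (the husband proposes): rejecting gives the wife an expected 0.9 × 800 = 720. The husband offers 720 and keeps 800 − 720 = 80.
Round 3 (the wife proposes): rejecting gives the husband an expected 0.9 × 80 = 72, so the wife offers 72, keeping 728.
Round 2 (the husband proposes): rejecting gives the wife an expected 0.9 × 728 = 655.2. The husband offers 655.2 and keeps 800 − 655.2 = 144.8.
Round 1 (the wife proposes): rejecting gives the husband an expected 0.9 × 144.8 = 130.32; the wife offers that and keeps 669.68.

669.68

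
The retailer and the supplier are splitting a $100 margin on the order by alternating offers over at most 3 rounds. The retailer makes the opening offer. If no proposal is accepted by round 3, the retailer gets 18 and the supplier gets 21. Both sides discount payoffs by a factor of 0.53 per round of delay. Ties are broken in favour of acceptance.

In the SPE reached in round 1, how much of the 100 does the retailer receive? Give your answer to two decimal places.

69.19

By backward induction:
Round 3 (the retailer proposes): the supplier gets 21 if talks fail, so the retailer offers 21 and keeps 79.
Round 2 (the supplier proposes): the retailer can get 79 next round, worth 0.53 × 79 = 41.87 now; the supplier offers that and keeps 58.13.
Round 1 (the retailer proposes): the supplier can get 58.13 next round, worth 0.53 × 58.13 = 30.8089 now, so the retailer offers 30.8089, keeping 69.1911.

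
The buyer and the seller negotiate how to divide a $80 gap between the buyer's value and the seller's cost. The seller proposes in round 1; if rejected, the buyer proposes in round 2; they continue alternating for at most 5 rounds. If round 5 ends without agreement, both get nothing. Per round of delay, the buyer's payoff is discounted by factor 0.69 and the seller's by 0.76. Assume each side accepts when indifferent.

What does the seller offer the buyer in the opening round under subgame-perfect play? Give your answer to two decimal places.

Round 5 (the seller proposes): the buyer will accept anything ≥ 0, so the seller offers 0 and keeps 80.
Round 4 (the buyer proposes): the seller can get 80 next round, worth 0.76 × 80 = 60.8 now; the buyer offers that and keeps 19.2.
Round 3 (the seller proposes): the buyer can get 19.2 next round, worth 0.69 × 19.2 = 13.248 now; the seller offers that and keeps 66.752.
Round 2 (the buyer proposes): the seller can get 66.752 next round, worth 0.76 × 66.752 = 50.73152 now, so the buyer offers 50.73152, keeping 29.26848.
Round 1 (the seller proposes): the buyer can get 29.26848 next round, worth 0.69 × 29.26848 = 20.1952512 now; the seller offers that and keeps 59.8047488.

20.20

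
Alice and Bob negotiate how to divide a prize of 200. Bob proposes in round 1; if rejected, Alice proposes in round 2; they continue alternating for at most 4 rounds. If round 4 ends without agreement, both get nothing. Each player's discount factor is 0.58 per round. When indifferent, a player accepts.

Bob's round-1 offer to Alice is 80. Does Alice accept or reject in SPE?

Reject

Round 4 (Alice proposes): rejection yields 0 for Bob; Alice offers 0 and keeps 200.
Round 3 (Bob proposes): Alice can get 200 next round, worth 0.58 × 200 = 116 now; Bob offers that and keeps 84.
Round 2 (Alice proposes): Bob can get 84 next round, worth 0.58 × 84 = 48.72 now, so Alice offers 48.72, keeping 151.28.
So by rejecting in round 1, Alice gets 151.28 next round, worth 0.58 × 151.28 = 87.7424 now.
Offer 80 < 87.7424, so Alice rejects.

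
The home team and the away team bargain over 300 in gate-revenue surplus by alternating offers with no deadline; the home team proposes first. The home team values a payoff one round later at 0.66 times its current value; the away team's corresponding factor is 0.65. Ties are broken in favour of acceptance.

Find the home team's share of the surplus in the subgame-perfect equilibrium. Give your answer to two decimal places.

Let x be the home team's share when the home team proposes and y be the away team's share when the away team proposes.
The away team accepts iff offered ≥ 0.65·y, so x = 300 − 0.65y. Symmetrically y = 300 − 0.66x.
Substituting: x = 300 − 0.65(300 − 0.66x), giving x(1 − 0.66·0.65) = 300(1 − 0.65).
So x = 300 × 0.35 / 0.571 ≈ 183.8879, and the away team receives 300 − x ≈ 116.1121.

183.89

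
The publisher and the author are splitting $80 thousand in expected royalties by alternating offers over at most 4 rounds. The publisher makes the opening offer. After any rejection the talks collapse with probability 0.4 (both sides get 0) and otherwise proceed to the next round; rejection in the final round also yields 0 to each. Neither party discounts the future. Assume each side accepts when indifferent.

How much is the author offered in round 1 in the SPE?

36.48

Round 4 (the author proposes): rejection yields 0 for the publisher; the author offers 0 and keeps 80.
Round 3 (the publisher proposes): rejecting gives the author an expected 0.6 × 80 = 48; the publisher offers that and keeps 32.
Round 2 (the author proposes): rejecting gives the publisher an expected 0.6 × 32 = 19.2, so the author offers 19.2, keeping 60.8.
Round 1 (the publisher proposes): rejecting gives the author an expected 0.6 × 60.8 = 36.48. The publisher offers 36.48 and keeps 80 − 36.48 = 43.52.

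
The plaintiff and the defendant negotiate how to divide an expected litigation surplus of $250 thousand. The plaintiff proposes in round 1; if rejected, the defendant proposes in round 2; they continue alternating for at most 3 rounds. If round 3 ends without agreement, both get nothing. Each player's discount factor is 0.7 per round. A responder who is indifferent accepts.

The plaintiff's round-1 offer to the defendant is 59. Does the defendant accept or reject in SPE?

Accept

Work out the defendant's continuation value if the offer is rejected.
Round 3 (the plaintiff proposes): the defendant will accept anything ≥ 0, so the plaintiff offers 0 and keeps 250.
Round 2 (the defendant proposes): the plaintiff can get 250 next round, worth 0.7 × 250 = 175 now, so the defendant offers 175, keeping 75.
So by rejecting in round 1, the defendant gets 75 next round, worth 0.7 × 75 = 52.5 now.
Offer 59 ≥ 52.5, so the defendant accepts.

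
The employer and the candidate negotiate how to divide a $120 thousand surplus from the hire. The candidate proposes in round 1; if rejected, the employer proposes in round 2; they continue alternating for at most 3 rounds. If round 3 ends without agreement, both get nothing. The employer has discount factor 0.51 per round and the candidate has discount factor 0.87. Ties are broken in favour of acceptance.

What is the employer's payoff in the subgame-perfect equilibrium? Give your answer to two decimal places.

7.96

Solve by backward induction from round 3.
Round 3 (the candidate proposes): the employer will accept anything ≥ 0, so the candidate offers 0 and keeps 120.
Round 2 (the employer proposes): the candidate can get 120 next round, worth 0.87 × 120 = 104.4 now; the employer offers that and keeps 15.6.
Round 1 (the candidate proposes): the employer can get 15.6 next round, worth 0.51 × 15.6 = 7.956 now. The candidate offers 7.956 and keeps 120 − 7.956 = 112.044.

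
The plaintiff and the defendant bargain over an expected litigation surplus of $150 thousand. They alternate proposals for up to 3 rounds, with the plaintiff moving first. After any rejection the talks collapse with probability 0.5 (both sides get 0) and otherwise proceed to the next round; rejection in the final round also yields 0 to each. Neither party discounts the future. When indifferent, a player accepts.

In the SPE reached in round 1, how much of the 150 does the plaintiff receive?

Round 3 (the plaintiff proposes): rejection yields 0 for the defendant; the plaintiff offers 0 and keeps 150.
Round 2 (the defendant proposes): rejecting gives the plaintiff an expected 0.5 × 150 = 75. The defendant offers 75 and keeps 150 − 75 = 75.
Round 1 (the plaintiff proposes): rejecting gives the defendant an expected 0.5 × 75 = 37.5. The plaintiff offers 37.5 and keeps 150 − 37.5 = 112.5.

112.5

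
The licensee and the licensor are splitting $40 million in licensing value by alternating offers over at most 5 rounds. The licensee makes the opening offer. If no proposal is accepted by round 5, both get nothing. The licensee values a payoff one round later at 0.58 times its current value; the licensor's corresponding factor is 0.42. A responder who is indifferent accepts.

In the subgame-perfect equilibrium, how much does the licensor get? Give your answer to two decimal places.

By backward induction:
Round 5 (the licensee proposes): rejection yields 0 for the licensor; the licensee offers 0 and keeps 40.
Round 4 (the licensor proposes): the licensee can get 40 next round, worth 0.58 × 40 = 23.2 now, so the licensor offers 23.2, keeping 16.8.
Round 3 (the licensee proposes): the licensor can get 16.8 next round, worth 0.42 × 16.8 = 7.056 now; the licensee offers that and keeps 32.944.
Round 2 (the licensor proposes): the licensee can get 32.944 next round, worth 0.58 × 32.944 = 19.10752 now; the licensor offers that and keeps 20.89248.
Round 1 (the licensee proposes): the licensor can get 20.89248 next round, worth 0.42 × 20.89248 = 8.7748416 now; the licensee offers that and keeps 31.2251584.

8.77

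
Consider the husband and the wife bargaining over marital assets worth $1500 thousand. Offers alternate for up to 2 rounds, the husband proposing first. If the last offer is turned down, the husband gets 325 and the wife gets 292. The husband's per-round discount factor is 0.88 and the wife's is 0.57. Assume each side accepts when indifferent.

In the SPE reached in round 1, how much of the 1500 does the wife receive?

By backward induction:
Round 2 (the wife proposes): the husband gets 325 if talks fail, so the wife offers 325 and keeps 1175.
Round 1 (the husband proposes): the wife can get 1175 next round, worth 0.57 × 1175 = 669.75 now. The husband offers 669.75 and keeps 1500 − 669.75 = 830.25.

669.75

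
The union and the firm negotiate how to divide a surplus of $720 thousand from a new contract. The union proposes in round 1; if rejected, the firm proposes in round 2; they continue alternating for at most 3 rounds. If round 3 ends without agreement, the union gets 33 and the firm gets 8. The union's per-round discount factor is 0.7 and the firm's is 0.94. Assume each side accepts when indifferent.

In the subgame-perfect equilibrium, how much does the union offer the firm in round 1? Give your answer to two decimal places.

208.30

Round 3 (the union proposes): the firm gets 8 if talks fail, so the union offers 8 and keeps 712.
Round 2 (the firm proposes): the union can get 712 next round, worth 0.7 × 712 = 498.4 now, so the firm offers 498.4, keeping 221.6.
Round 1 (the union proposes): the firm can get 221.6 next round, worth 0.94 × 221.6 = 208.304 now, so the union offers 208.304, keeping 511.696.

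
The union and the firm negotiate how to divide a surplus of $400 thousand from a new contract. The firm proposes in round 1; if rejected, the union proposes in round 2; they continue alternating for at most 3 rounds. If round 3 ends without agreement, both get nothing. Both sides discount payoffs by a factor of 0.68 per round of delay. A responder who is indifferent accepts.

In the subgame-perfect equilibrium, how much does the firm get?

Round 3 (the firm proposes): rejection yields 0 for the union; the firm offers 0 and keeps 400.
Round 2 (the union proposes): the firm can get 400 next round, worth 0.68 × 400 = 272 now, so the union offers 272, keeping 128.
Round 1 (the firm proposes): the union can get 128 next round, worth 0.68 × 128 = 87.04 now; the firm offers that and keeps 312.96.

312.96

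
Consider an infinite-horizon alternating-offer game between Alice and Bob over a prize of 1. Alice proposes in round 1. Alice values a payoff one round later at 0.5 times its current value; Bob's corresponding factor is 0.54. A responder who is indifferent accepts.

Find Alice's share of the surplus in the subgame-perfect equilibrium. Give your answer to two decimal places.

0.63

When Alice proposes, Bob accepts any offer worth at least 0.54 times what Bob would get by proposing next round; and vice versa.
This gives x = 1 − 0.54y and y = 1 − 0.5x, where x and y are each side's share when it proposes.
Hence (1 − 0.54·0.5)x = 1(1 − 0.54), i.e. 0.73·x = 0.46.
x ≈ 0.6301; Bob's share is 1 − x ≈ 0.3699.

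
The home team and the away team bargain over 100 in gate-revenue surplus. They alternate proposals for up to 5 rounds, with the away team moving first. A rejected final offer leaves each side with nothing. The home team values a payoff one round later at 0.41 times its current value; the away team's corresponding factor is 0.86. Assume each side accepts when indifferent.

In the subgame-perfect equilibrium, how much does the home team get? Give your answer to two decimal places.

Round 5 (the away team proposes): rejection yields 0 for the home team; the away team offers 0 and keeps 100.
Round 4 (the home team proposes): the away team can get 100 next round, worth 0.86 × 100 = 86 now. The home team offers 86 and keeps 100 − 86 = 14.
Round 3 (the away team proposes): the home team can get 14 next round, worth 0.41 × 14 = 5.74 now, so the away team offers 5.74, keeping 94.26.
Round 2 (the home team proposes): the away team can get 94.26 next round, worth 0.86 × 94.26 = 81.0636 now, so the home team offers 81.0636, keeping 18.9364.
Round 1 (the away team proposes): the home team can get 18.9364 next round, worth 0.41 × 18.9364 = 7.763924 now; the away team offers that and keeps 92.236076.

7.76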